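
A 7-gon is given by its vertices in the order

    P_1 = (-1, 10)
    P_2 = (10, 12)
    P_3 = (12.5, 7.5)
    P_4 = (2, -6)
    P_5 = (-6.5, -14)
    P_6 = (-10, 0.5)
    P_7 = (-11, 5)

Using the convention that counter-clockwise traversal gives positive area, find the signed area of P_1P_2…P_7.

-318.375

Apply the shoelace (surveyor's) formula: 2A = Σ (x_i·y_{i+1} − x_{i+1}·y_i), indices taken mod 7.
P_1→P_2: (-1)(12) − (10)(10) = -112
P_2→P_3: (10)(7.5) − (12.5)(12) = -75
P_3→P_4: (12.5)(-6) − (2)(7.5) = -90
P_4→P_5: (2)(-14) − (-6.5)(-6) = -67
P_5→P_6: (-6.5)(0.5) − (-10)(-14) = -143.25
P_6→P_7: (-10)(5) − (-11)(0.5) = -44.5
P_7→P_1: (-11)(10) − (-1)(5) = -105
Σ = -636.75
Signed area = Σ/2 = -318.375 (negative ⇒ clockwise traversal).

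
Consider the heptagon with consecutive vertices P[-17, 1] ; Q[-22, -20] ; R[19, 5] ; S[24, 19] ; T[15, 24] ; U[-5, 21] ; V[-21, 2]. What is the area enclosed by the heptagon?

1021.5

Apply the shoelace formula: 2A = Σ (x_i·y_{i+1} − x_{i+1}·y_i), indices taken mod 7.
P→Q: (-17)(-20) − (-22)(1) = 362
Q→R: (-22)(5) − (19)(-20) = 270
R→S: (19)(19) − (24)(5) = 241
S→T: (24)(24) − (15)(19) = 291
T→U: (15)(21) − (-5)(24) = 435
U→V: (-5)(2) − (-21)(21) = 431
V→P: (-21)(1) − (-17)(2) = 13
Σ = 2043
Area = |Σ|/2 = 1021.5.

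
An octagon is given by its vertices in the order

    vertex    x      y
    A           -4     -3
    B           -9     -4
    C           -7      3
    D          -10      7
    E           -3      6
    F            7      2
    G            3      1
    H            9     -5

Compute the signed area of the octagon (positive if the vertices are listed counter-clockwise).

-121

Apply the shoelace formula: 2A = Σ (x_i·y_{i+1} − x_{i+1}·y_i), indices taken mod 8.
Σ = (-11) + (-55) + (-19) + (-39) + (-48) + (1) + (-24) + (-47) = -242
Signed area = Σ/2 = -121 (negative ⇒ clockwise traversal).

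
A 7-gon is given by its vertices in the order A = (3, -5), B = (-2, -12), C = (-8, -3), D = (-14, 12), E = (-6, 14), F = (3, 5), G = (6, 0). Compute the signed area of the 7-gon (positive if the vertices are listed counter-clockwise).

Apply the shoelace (surveyor's) formula: 2A = Σ (x_i·y_{i+1} − x_{i+1}·y_i), indices taken mod 7.
Σ = (-46) + (-90) + (-138) + (-124) + (-72) + (-30) + (-30) = -530
Signed area = Σ/2 = -265 (negative ⇒ clockwise traversal).

-265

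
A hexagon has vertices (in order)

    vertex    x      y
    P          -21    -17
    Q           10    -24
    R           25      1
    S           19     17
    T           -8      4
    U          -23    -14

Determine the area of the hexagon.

1101.5

Apply Gauss's area formula: 2A = Σ (x_i·y_{i+1} − x_{i+1}·y_i), indices taken mod 6.
Σ = (674) + (610) + (406) + (212) + (204) + (97) = 2203
Area = |Σ|/2 = 1101.5.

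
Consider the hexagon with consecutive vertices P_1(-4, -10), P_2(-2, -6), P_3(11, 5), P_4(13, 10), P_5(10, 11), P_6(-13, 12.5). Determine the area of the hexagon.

Apply the shoelace formula: 2A = Σ (x_i·y_{i+1} − x_{i+1}·y_i), indices taken mod 6.
Σ = (4) + (56) + (45) + (43) + (268) + (180) = 596
Area = |Σ|/2 = 298.

298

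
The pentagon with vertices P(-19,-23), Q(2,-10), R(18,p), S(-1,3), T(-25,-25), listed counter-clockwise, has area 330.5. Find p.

-3

Write out the shoelace sum; only the two edges meeting at R involve p:
2·Area = [(2·p − 18·(-10)) + (18·3 − (-1)·p)] + 436
       = 3·p + 670 = 661
⇒ p = -3.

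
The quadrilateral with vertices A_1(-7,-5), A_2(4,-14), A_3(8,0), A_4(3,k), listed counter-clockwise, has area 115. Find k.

Write out the shoelace sum; only the two edges meeting at A_4 involve k:
2·Area = [(8·k − 3·0) + (3·(-5) − (-7)·k)] + 230
       = 15·k + 215 = 230
⇒ k = 1.

1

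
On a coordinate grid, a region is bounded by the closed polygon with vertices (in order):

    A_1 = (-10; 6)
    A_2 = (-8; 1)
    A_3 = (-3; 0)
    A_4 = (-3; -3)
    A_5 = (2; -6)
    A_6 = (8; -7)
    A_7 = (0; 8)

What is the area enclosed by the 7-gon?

Apply Gauss's area formula: 2A = Σ (x_i·y_{i+1} − x_{i+1}·y_i), indices taken mod 7.
Σ = (38) + (3) + (9) + (24) + (34) + (64) + (80) = 252
Area = |Σ|/2 = 126.

126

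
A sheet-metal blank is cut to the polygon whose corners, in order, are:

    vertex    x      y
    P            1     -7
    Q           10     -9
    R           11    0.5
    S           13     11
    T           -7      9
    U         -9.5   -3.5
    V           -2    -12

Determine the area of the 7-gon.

358.25

Cross-terms: 61, 104, 114.5, 194, 110, 107, 26  ⇒  Σ = 716.5
Area = |Σ|/2 = 358.25.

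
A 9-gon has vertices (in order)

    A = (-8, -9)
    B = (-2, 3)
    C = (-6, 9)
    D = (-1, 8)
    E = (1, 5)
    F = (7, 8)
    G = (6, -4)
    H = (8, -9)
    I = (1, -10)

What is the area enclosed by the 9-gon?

Σ = (-42) + (0) + (-39) + (-13) + (-27) + (-76) + (-22) + (-71) + (-89) = -379
Area = |Σ|/2 = 189.5.

189.5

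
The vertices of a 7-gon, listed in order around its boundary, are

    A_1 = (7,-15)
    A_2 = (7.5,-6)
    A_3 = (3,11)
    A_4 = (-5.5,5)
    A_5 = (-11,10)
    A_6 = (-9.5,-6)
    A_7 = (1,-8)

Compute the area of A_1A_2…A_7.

265.25

Apply the shoelace formula: 2A = Σ (x_i·y_{i+1} − x_{i+1}·y_i), indices taken mod 7.
Σ = (70.5) + (100.5) + (75.5) + (0) + (161) + (82) + (41) = 530.5
Area = |Σ|/2 = 265.25.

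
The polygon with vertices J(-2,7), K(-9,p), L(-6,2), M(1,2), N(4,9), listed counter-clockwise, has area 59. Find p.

The doubled signed area Σ (x_i y_{i+1} − x_{i+1} y_i) is linear in p.
With p=0 it equals 78; the coefficient of p is 4 (from the two edges through K).
So 4·p + 78 = 2·59 = 118 ⇒ p = 10.

10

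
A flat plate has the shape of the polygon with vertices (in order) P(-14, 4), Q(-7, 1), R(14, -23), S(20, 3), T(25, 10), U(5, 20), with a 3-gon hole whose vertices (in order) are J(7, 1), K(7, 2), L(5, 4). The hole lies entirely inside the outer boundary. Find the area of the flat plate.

Outer boundary:
Apply Gauss's area formula: 2A = Σ (x_i·y_{i+1} − x_{i+1}·y_i), indices taken mod 6.
Σ = (14) + (147) + (502) + (125) + (450) + (300) = 1538
Area = |Σ|/2 = 769.
Hole:
Σ = (7) + (18) + (-23) = 2
Area = |Σ|/2 = 1.
Net area = 769 − 1 = 768.

768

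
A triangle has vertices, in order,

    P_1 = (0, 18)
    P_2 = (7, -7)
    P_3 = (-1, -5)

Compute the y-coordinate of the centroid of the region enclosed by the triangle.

Apply the shoelace formula. First the cross-terms c_i = x_i·y_{i+1} − x_{i+1}·y_i:
  -126, -42, -18  ⇒  2A = -186, A = -93.
Then Σ (y_i + y_{i+1})·c_i = -1116, so ȳ = -1116 / (6·(-93)) = 2.

2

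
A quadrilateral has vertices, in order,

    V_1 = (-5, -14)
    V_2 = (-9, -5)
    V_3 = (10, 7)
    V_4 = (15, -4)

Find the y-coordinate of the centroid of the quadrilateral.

Apply Gauss's area formula. First the cross-terms c_i = x_i·y_{i+1} − x_{i+1}·y_i:
  -101, -13, -145, -230  ⇒  2A = -489, A = -244.5.
Then Σ (y_i + y_{i+1})·c_i = 5598, so ȳ = 5598 / (6·(-244.5)) = -622/163.

-622/163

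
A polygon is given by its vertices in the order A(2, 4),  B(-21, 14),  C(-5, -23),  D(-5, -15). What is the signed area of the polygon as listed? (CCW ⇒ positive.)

317.5

Apply the surveyor's formula: 2A = Σ (x_i·y_{i+1} − x_{i+1}·y_i), indices taken mod 4.
Cross-terms: 112, 553, -40, 10  ⇒  Σ = 635
Signed area = Σ/2 = 317.5 (positive ⇒ counter-clockwise traversal).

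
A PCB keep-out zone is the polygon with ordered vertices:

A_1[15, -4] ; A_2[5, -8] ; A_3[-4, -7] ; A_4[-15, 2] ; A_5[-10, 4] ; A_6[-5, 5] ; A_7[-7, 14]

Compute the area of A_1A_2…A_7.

Apply the shoelace (surveyor's) formula: 2A = Σ (x_i·y_{i+1} − x_{i+1}·y_i), indices taken mod 7.
Σ = (-100) + (-67) + (-113) + (-40) + (-30) + (-35) + (-182) = -567
Area = |Σ|/2 = 283.5.

283.5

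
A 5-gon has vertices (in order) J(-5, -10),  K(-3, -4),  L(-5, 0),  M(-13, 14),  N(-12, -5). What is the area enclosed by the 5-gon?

Σ = (-10) + (-20) + (-70) + (233) + (95) = 228
Area = |Σ|/2 = 114.

114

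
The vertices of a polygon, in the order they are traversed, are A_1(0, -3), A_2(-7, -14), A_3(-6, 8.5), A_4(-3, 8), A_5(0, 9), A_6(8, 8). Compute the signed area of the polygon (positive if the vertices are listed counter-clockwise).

-155

Cross-terms: -21, -143.5, -22.5, -27, -72, -24  ⇒  Σ = -310
Signed area = Σ/2 = -155 (negative ⇒ clockwise traversal).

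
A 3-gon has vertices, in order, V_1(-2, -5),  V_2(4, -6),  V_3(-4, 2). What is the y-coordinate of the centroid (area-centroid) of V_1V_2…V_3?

Apply the surveyor's formula. First the cross-terms c_i = x_i·y_{i+1} − x_{i+1}·y_i:
  32, -16, 24  ⇒  2A = 40, A = 20.
Then Σ (y_i + y_{i+1})·c_i = -360, so ȳ = -360 / (6·20) = -3.

-3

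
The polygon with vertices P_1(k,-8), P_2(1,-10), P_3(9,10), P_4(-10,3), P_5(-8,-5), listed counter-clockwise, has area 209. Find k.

-9

Write out the shoelace sum; only the two edges meeting at P_1 involve k:
2·Area = [((-8)·(-8) − k·(-5)) + (k·(-10) − 1·(-8))] + 301
       = -5·k + 373 = 418
⇒ k = -9.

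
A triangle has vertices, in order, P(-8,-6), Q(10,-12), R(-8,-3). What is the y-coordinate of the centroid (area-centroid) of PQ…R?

-7

Apply Gauss's area formula. First the cross-terms c_i = x_i·y_{i+1} − x_{i+1}·y_i:
  156, -126, 24  ⇒  2A = 54, A = 27.
Then Σ (y_i + y_{i+1})·c_i = -1134, so ȳ = -1134 / (6·27) = -7.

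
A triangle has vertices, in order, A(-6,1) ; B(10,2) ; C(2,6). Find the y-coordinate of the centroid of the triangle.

Apply the shoelace (surveyor's) formula. First the cross-terms c_i = x_i·y_{i+1} − x_{i+1}·y_i:
  -22, 56, 38  ⇒  2A = 72, A = 36.
Then Σ (y_i + y_{i+1})·c_i = 648, so ȳ = 648 / (6·36) = 3.

3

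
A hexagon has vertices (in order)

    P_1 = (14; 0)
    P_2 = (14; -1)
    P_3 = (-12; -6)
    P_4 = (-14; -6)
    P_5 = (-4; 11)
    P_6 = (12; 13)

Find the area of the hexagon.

Σ = (-14) + (-96) + (-12) + (-178) + (-184) + (-182) = -666
Area = |Σ|/2 = 333.

333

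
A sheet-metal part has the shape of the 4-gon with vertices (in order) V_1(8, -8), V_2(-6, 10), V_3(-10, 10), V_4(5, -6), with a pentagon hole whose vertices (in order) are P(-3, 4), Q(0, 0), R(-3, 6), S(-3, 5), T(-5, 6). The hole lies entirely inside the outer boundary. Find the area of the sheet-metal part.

Outer boundary:
Apply the shoelace (surveyor's) formula: 2A = Σ (x_i·y_{i+1} − x_{i+1}·y_i), indices taken mod 4.
V_1→V_2: (8)(10) − (-6)(-8) = 32
V_2→V_3: (-6)(10) − (-10)(10) = 40
V_3→V_4: (-10)(-6) − (5)(10) = 10
V_4→V_1: (5)(-8) − (8)(-6) = 8
Σ = 90
Area = |Σ|/2 = 45.
Hole:
Apply Gauss's area formula: 2A = Σ (x_i·y_{i+1} − x_{i+1}·y_i), indices taken mod 5.
Cross-terms: 0, 0, 3, 7, -2  ⇒  Σ = 8
Area = |Σ|/2 = 4.
Net area = 45 − 4 = 41.

41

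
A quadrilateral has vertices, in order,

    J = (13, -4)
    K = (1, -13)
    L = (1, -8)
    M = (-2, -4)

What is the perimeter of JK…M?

40

|JK| = √((-12)² + (-9)²) = √225 = 15
|KL| = √((0)² + (5)²) = √25 = 5
|LM| = √((-3)² + (4)²) = √25 = 5
|MJ| = √((15)² + (0)²) = √225 = 15
Perimeter = 15 + 5 + 5 + 15 = 40.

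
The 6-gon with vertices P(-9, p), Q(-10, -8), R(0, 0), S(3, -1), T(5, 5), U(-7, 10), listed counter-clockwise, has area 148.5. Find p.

10

The doubled signed area Σ (x_i y_{i+1} − x_{i+1} y_i) is linear in p.
With p=0 it equals 267; the coefficient of p is 3 (from the two edges through P).
So 3·p + 267 = 2·148.5 = 297 ⇒ p = 10.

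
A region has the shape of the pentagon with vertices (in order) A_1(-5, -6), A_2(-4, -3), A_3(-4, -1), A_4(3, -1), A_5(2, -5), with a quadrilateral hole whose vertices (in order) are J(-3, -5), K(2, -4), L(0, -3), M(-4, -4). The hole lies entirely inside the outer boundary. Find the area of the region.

Outer boundary:
A_1→A_2: (-5)(-3) − (-4)(-6) = -9
A_2→A_3: (-4)(-1) − (-4)(-3) = -8
A_3→A_4: (-4)(-1) − (3)(-1) = 7
A_4→A_5: (3)(-5) − (2)(-1) = -13
A_5→A_1: (2)(-6) − (-5)(-5) = -37
Σ = -60
Area = |Σ|/2 = 30.
Hole:
Apply the shoelace (surveyor's) formula: 2A = Σ (x_i·y_{i+1} − x_{i+1}·y_i), indices taken mod 4.
J→K: (-3)(-4) − (2)(-5) = 22
K→L: (2)(-3) − (0)(-4) = -6
L→M: (0)(-4) − (-4)(-3) = -12
M→J: (-4)(-5) − (-3)(-4) = 8
Σ = 12
Area = |Σ|/2 = 6.
Net area = 30 − 6 = 24.

24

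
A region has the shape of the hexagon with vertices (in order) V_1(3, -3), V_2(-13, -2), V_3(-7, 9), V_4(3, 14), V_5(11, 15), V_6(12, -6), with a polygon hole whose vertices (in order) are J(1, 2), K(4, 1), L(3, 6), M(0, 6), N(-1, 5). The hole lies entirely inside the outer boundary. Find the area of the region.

321.5

Outer boundary:
Apply Gauss's area formula: 2A = Σ (x_i·y_{i+1} − x_{i+1}·y_i), indices taken mod 6.
Cross-terms: -45, -131, -125, -109, -246, -18  ⇒  Σ = -674
Area = |Σ|/2 = 337.
Hole:
Cross-terms: -7, 21, 18, 6, -7  ⇒  Σ = 31
Area = |Σ|/2 = 15.5.
Net area = 337 − 15.5 = 321.5.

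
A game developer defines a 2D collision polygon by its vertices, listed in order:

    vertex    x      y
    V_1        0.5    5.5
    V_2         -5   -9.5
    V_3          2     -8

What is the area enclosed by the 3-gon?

Apply the shoelace formula: 2A = Σ (x_i·y_{i+1} − x_{i+1}·y_i), indices taken mod 3.
Σ = (22.75) + (59) + (15) = 96.75
Area = |Σ|/2 = 48.375.

48.375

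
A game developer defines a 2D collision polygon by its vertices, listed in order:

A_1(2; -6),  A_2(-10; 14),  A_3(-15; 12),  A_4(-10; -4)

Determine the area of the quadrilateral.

A_1→A_2: (2)(14) − (-10)(-6) = -32
A_2→A_3: (-10)(12) − (-15)(14) = 90
A_3→A_4: (-15)(-4) − (-10)(12) = 180
A_4→A_1: (-10)(-6) − (2)(-4) = 68
Σ = 306
Area = |Σ|/2 = 153.

153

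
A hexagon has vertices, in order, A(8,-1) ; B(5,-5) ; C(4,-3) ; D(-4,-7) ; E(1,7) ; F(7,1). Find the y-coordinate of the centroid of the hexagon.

-31/77

Apply Gauss's area formula. First the cross-terms c_i = x_i·y_{i+1} − x_{i+1}·y_i:
  -35, 5, -40, -21, -48, -15  ⇒  2A = -154, A = -77.
Then Σ (y_i + y_{i+1})·c_i = 186, so ȳ = 186 / (6·(-77)) = -31/77.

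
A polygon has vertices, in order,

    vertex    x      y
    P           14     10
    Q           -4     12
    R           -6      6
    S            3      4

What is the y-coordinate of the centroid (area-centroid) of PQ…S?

388/47

Apply Gauss's area formula. First the cross-terms c_i = x_i·y_{i+1} − x_{i+1}·y_i:
  208, 48, -42, -26  ⇒  2A = 188, A = 94.
Then Σ (y_i + y_{i+1})·c_i = 4656, so ȳ = 4656 / (6·94) = 388/47.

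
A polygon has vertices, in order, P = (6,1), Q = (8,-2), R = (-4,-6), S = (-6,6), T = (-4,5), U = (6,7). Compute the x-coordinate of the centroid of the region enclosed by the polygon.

Apply the shoelace formula. First the cross-terms c_i = x_i·y_{i+1} − x_{i+1}·y_i:
  -20, -56, -60, -6, -58, -36  ⇒  2A = -236, A = -118.
Then Σ (x_i + x_{i+1})·c_i = -392, so x̄ = -392 / (6·(-118)) = 98/177.

98/177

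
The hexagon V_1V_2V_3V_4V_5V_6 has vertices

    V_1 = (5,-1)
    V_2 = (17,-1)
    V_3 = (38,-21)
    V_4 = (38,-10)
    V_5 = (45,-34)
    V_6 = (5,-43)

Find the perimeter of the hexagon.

160

|V_1V_2| = √((12)² + (0)²) = √144 = 12
|V_2V_3| = √((21)² + (-20)²) = √841 = 29
|V_3V_4| = √((0)² + (11)²) = √121 = 11
|V_4V_5| = √((7)² + (-24)²) = √625 = 25
|V_5V_6| = √((-40)² + (-9)²) = √1681 = 41
|V_6V_1| = √((0)² + (42)²) = √1764 = 42
Perimeter = 12 + 29 + 11 + 25 + 41 + 42 = 160.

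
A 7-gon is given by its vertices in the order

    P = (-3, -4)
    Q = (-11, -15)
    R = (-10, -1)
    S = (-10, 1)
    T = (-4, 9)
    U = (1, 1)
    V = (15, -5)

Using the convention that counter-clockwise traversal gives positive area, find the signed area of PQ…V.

-176

P→Q: (-3)(-15) − (-11)(-4) = 1
Q→R: (-11)(-1) − (-10)(-15) = -139
R→S: (-10)(1) − (-10)(-1) = -20
S→T: (-10)(9) − (-4)(1) = -86
T→U: (-4)(1) − (1)(9) = -13
U→V: (1)(-5) − (15)(1) = -20
V→P: (15)(-4) − (-3)(-5) = -75
Σ = -352
Signed area = Σ/2 = -176 (negative ⇒ clockwise traversal).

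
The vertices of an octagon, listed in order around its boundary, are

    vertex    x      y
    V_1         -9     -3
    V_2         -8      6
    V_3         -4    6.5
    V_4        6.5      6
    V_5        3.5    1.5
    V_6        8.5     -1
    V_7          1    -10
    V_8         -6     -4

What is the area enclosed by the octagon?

182.875

V_1→V_2: (-9)(6) − (-8)(-3) = -78
V_2→V_3: (-8)(6.5) − (-4)(6) = -28
V_3→V_4: (-4)(6) − (6.5)(6.5) = -66.25
V_4→V_5: (6.5)(1.5) − (3.5)(6) = -11.25
V_5→V_6: (3.5)(-1) − (8.5)(1.5) = -16.25
V_6→V_7: (8.5)(-10) − (1)(-1) = -84
V_7→V_8: (1)(-4) − (-6)(-10) = -64
V_8→V_1: (-6)(-3) − (-9)(-4) = -18
Σ = -365.75
Area = |Σ|/2 = 182.875.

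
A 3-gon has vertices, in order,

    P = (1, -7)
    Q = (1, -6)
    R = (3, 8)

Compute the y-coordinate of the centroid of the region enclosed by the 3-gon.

Apply the surveyor's formula. First the cross-terms c_i = x_i·y_{i+1} − x_{i+1}·y_i:
  1, 26, -29  ⇒  2A = -2, A = -1.
Then Σ (y_i + y_{i+1})·c_i = 10, so ȳ = 10 / (6·(-1)) = -5/3.

-5/3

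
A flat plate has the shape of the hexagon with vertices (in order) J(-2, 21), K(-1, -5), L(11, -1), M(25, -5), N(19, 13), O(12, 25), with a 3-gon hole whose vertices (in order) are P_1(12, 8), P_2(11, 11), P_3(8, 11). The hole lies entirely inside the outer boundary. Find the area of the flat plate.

544.5

Outer boundary:
Apply the shoelace formula: 2A = Σ (x_i·y_{i+1} − x_{i+1}·y_i), indices taken mod 6.
Σ = (31) + (56) + (-30) + (420) + (319) + (302) = 1098
Area = |Σ|/2 = 549.
Hole:
Apply the shoelace (surveyor's) formula: 2A = Σ (x_i·y_{i+1} − x_{i+1}·y_i), indices taken mod 3.
Σ = (44) + (33) + (-68) = 9
Area = |Σ|/2 = 4.5.
Net area = 549 − 4.5 = 544.5.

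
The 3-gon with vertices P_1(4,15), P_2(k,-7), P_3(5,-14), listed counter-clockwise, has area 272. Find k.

The doubled signed area Σ (x_i y_{i+1} − x_{i+1} y_i) is linear in k.
With k=0 it equals 138; the coefficient of k is -29 (from the two edges through P_2).
So -29·k + 138 = 2·272 = 544 ⇒ k = -14.

-14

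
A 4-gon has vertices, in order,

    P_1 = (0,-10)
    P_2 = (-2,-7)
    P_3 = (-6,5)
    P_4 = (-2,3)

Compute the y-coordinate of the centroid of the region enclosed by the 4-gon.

Apply Gauss's area formula. First the cross-terms c_i = x_i·y_{i+1} − x_{i+1}·y_i:
  -20, -52, -8, 20  ⇒  2A = -60, A = -30.
Then Σ (y_i + y_{i+1})·c_i = 240, so ȳ = 240 / (6·(-30)) = -4/3.

-4/3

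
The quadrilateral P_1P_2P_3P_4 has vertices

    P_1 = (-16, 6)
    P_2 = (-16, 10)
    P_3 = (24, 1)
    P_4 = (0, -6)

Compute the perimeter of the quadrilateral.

|P_1P_2| = √((0)² + (4)²) = √16 = 4
|P_2P_3| = √((40)² + (-9)²) = √1681 = 41
|P_3P_4| = √((-24)² + (-7)²) = √625 = 25
|P_4P_1| = √((-16)² + (12)²) = √400 = 20
Perimeter = 4 + 41 + 25 + 20 = 90.

90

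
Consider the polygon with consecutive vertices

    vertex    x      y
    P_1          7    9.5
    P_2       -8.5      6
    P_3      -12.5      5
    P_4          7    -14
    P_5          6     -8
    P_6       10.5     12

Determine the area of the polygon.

247.5

Apply the surveyor's formula: 2A = Σ (x_i·y_{i+1} − x_{i+1}·y_i), indices taken mod 6.
Cross-terms: 122.75, 32.5, 140, 28, 156, 15.75  ⇒  Σ = 495
Area = |Σ|/2 = 247.5.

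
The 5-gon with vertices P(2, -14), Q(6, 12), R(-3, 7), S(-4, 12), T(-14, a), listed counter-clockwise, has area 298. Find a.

Write out the shoelace sum; only the two edges meeting at T involve a:
2·Area = [((-4)·a − (-14)·12) + ((-14)·(-14) − 2·a)] + 178
       = -6·a + 542 = 596
⇒ a = -9.

-9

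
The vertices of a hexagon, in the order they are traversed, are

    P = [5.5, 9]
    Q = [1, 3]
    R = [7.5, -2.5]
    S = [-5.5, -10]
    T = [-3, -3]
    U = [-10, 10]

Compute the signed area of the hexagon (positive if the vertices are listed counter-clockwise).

Apply the shoelace formula: 2A = Σ (x_i·y_{i+1} − x_{i+1}·y_i), indices taken mod 6.
P→Q: (5.5)(3) − (1)(9) = 7.5
Q→R: (1)(-2.5) − (7.5)(3) = -25
R→S: (7.5)(-10) − (-5.5)(-2.5) = -88.75
S→T: (-5.5)(-3) − (-3)(-10) = -13.5
T→U: (-3)(10) − (-10)(-3) = -60
U→P: (-10)(9) − (5.5)(10) = -145
Σ = -324.75
Signed area = Σ/2 = -162.375 (negative ⇒ clockwise traversal).

-162.375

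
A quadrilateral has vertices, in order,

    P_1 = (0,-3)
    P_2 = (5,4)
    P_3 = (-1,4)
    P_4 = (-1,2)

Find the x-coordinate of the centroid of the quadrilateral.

Apply Gauss's area formula. First the cross-terms c_i = x_i·y_{i+1} − x_{i+1}·y_i:
  15, 24, 2, 3  ⇒  2A = 44, A = 22.
Then Σ (x_i + x_{i+1})·c_i = 164, so x̄ = 164 / (6·22) = 41/33.

41/33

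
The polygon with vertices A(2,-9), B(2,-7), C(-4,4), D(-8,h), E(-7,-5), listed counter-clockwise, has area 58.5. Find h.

Write out the shoelace sum; only the two edges meeting at D involve h:
2·Area = [((-4)·h − (-8)·4) + ((-8)·(-5) − (-7)·h)] + 57
       = 3·h + 129 = 117
⇒ h = -4.

-4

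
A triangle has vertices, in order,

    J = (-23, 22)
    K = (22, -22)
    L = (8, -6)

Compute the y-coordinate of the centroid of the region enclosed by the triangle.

-2

Apply the shoelace formula. First the cross-terms c_i = x_i·y_{i+1} − x_{i+1}·y_i:
  22, 44, 38  ⇒  2A = 104, A = 52.
Then Σ (y_i + y_{i+1})·c_i = -624, so ȳ = -624 / (6·52) = -2.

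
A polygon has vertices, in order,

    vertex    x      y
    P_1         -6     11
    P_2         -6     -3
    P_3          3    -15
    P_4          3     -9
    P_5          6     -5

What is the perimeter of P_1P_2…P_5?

|P_1P_2| = √((0)² + (-14)²) = √196 = 14
|P_2P_3| = √((9)² + (-12)²) = √225 = 15
|P_3P_4| = √((0)² + (6)²) = √36 = 6
|P_4P_5| = √((3)² + (4)²) = √25 = 5
|P_5P_1| = √((-12)² + (16)²) = √400 = 20
Perimeter = 14 + 15 + 6 + 5 + 20 = 60.

60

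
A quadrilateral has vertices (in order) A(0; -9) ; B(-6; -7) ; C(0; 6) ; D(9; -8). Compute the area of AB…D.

Apply the surveyor's formula: 2A = Σ (x_i·y_{i+1} − x_{i+1}·y_i), indices taken mod 4.
Σ = (-54) + (-36) + (-54) + (-81) = -225
Area = |Σ|/2 = 112.5.

112.5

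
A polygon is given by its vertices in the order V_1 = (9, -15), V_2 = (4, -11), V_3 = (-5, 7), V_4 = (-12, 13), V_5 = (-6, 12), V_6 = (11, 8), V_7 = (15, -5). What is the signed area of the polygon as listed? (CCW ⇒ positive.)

Apply the shoelace formula: 2A = Σ (x_i·y_{i+1} − x_{i+1}·y_i), indices taken mod 7.
V_1→V_2: (9)(-11) − (4)(-15) = -39
V_2→V_3: (4)(7) − (-5)(-11) = -27
V_3→V_4: (-5)(13) − (-12)(7) = 19
V_4→V_5: (-12)(12) − (-6)(13) = -66
V_5→V_6: (-6)(8) − (11)(12) = -180
V_6→V_7: (11)(-5) − (15)(8) = -175
V_7→V_1: (15)(-15) − (9)(-5) = -180
Σ = -648
Signed area = Σ/2 = -324 (negative ⇒ clockwise traversal).

-324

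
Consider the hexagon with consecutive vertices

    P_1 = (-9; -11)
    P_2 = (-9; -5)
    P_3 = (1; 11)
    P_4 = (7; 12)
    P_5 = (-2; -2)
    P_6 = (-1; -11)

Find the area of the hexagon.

135.5

Apply the shoelace formula: 2A = Σ (x_i·y_{i+1} − x_{i+1}·y_i), indices taken mod 6.
Σ = (-54) + (-94) + (-65) + (10) + (20) + (-88) = -271
Area = |Σ|/2 = 135.5.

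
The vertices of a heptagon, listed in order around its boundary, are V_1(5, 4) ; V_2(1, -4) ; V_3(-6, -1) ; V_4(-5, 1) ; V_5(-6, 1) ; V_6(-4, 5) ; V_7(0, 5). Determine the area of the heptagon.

V_1→V_2: (5)(-4) − (1)(4) = -24
V_2→V_3: (1)(-1) − (-6)(-4) = -25
V_3→V_4: (-6)(1) − (-5)(-1) = -11
V_4→V_5: (-5)(1) − (-6)(1) = 1
V_5→V_6: (-6)(5) − (-4)(1) = -26
V_6→V_7: (-4)(5) − (0)(5) = -20
V_7→V_1: (0)(4) − (5)(5) = -25
Σ = -130
Area = |Σ|/2 = 65.

65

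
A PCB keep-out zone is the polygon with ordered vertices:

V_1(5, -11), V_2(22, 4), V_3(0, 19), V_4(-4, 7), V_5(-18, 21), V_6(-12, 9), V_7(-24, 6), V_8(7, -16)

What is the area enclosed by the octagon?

Cross-terms: 262, 418, 76, 42, 90, 144, 342, 3  ⇒  Σ = 1377
Area = |Σ|/2 = 688.5.

688.5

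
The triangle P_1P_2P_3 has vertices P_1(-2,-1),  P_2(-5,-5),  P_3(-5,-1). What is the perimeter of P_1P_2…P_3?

12

|P_1P_2| = √((-3)² + (-4)²) = √25 = 5
|P_2P_3| = √((0)² + (4)²) = √16 = 4
|P_3P_1| = √((3)² + (0)²) = √9 = 3
Perimeter = 5 + 4 + 3 = 12.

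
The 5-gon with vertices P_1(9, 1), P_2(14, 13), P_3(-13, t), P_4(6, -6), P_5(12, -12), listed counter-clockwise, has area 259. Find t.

6

Write out the shoelace sum; only the two edges meeting at P_3 involve t:
2·Area = [(14·t − (-13)·13) + ((-13)·(-6) − 6·t)] + 223
       = 8·t + 470 = 518
⇒ t = 6.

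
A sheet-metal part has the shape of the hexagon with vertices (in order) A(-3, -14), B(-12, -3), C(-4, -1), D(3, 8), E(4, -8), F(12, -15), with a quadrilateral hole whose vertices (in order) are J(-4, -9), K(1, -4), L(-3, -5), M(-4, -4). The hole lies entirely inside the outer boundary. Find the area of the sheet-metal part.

Outer boundary:
Apply the shoelace formula: 2A = Σ (x_i·y_{i+1} − x_{i+1}·y_i), indices taken mod 6.
Σ = (-159) + (0) + (-29) + (-56) + (36) + (-213) = -421
Area = |Σ|/2 = 210.5.
Hole:
Apply the shoelace (surveyor's) formula: 2A = Σ (x_i·y_{i+1} − x_{i+1}·y_i), indices taken mod 4.
Cross-terms: 25, -17, -8, 20  ⇒  Σ = 20
Area = |Σ|/2 = 10.
Net area = 210.5 − 10 = 200.5.

200.5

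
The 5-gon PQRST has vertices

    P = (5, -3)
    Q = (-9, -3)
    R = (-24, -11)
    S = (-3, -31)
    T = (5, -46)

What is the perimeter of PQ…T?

120

|PQ| = √((-14)² + (0)²) = √196 = 14
|QR| = √((-15)² + (-8)²) = √289 = 17
|RS| = √((21)² + (-20)²) = √841 = 29
|ST| = √((8)² + (-15)²) = √289 = 17
|TP| = √((0)² + (43)²) = √1849 = 43
Perimeter = 14 + 17 + 29 + 17 + 43 = 120.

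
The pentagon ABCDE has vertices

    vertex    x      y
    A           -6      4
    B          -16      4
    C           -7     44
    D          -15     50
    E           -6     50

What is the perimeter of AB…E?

116

|AB| = √((-10)² + (0)²) = √100 = 10
|BC| = √((9)² + (40)²) = √1681 = 41
|CD| = √((-8)² + (6)²) = √100 = 10
|DE| = √((9)² + (0)²) = √81 = 9
|EA| = √((0)² + (-46)²) = √2116 = 46
Perimeter = 10 + 41 + 10 + 9 + 46 = 116.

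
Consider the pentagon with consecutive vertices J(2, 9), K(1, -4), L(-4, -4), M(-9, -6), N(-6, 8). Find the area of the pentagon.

Apply the shoelace (surveyor's) formula: 2A = Σ (x_i·y_{i+1} − x_{i+1}·y_i), indices taken mod 5.
Σ = (-17) + (-20) + (-12) + (-108) + (-70) = -227
Area = |Σ|/2 = 113.5.

113.5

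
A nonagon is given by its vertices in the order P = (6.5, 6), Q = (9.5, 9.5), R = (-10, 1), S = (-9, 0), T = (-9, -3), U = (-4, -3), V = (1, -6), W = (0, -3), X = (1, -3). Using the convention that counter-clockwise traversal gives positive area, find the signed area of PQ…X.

Apply the shoelace (surveyor's) formula: 2A = Σ (x_i·y_{i+1} − x_{i+1}·y_i), indices taken mod 9.
Cross-terms: 4.75, 104.5, 9, 27, 15, 27, -3, 3, 25.5  ⇒  Σ = 212.75
Signed area = Σ/2 = 106.375 (positive ⇒ counter-clockwise traversal).

106.375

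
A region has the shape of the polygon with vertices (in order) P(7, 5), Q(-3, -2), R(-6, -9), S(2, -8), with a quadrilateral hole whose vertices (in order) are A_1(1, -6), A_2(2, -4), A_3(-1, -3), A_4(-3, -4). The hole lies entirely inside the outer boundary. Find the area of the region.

Outer boundary:
Apply Gauss's area formula: 2A = Σ (x_i·y_{i+1} − x_{i+1}·y_i), indices taken mod 4.
Σ = (1) + (15) + (66) + (66) = 148
Area = |Σ|/2 = 74.
Hole:
Apply the shoelace formula: 2A = Σ (x_i·y_{i+1} − x_{i+1}·y_i), indices taken mod 4.
A_1→A_2: (1)(-4) − (2)(-6) = 8
A_2→A_3: (2)(-3) − (-1)(-4) = -10
A_3→A_4: (-1)(-4) − (-3)(-3) = -5
A_4→A_1: (-3)(-6) − (1)(-4) = 22
Σ = 15
Area = |Σ|/2 = 7.5.
Net area = 74 − 7.5 = 66.5.

66.5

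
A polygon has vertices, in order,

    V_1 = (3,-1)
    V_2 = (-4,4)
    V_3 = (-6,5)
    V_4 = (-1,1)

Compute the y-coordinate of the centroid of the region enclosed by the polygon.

2

Apply the shoelace (surveyor's) formula. First the cross-terms c_i = x_i·y_{i+1} − x_{i+1}·y_i:
  8, 4, -1, -2  ⇒  2A = 9, A = 4.5.
Then Σ (y_i + y_{i+1})·c_i = 54, so ȳ = 54 / (6·4.5) = 2.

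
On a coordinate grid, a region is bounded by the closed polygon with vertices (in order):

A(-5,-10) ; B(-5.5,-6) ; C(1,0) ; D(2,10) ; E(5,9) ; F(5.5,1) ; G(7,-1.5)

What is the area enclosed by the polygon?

Apply the surveyor's formula: 2A = Σ (x_i·y_{i+1} − x_{i+1}·y_i), indices taken mod 7.
A→B: (-5)(-6) − (-5.5)(-10) = -25
B→C: (-5.5)(0) − (1)(-6) = 6
C→D: (1)(10) − (2)(0) = 10
D→E: (2)(9) − (5)(10) = -32
E→F: (5)(1) − (5.5)(9) = -44.5
F→G: (5.5)(-1.5) − (7)(1) = -15.25
G→A: (7)(-10) − (-5)(-1.5) = -77.5
Σ = -178.25
Area = |Σ|/2 = 89.125.

89.125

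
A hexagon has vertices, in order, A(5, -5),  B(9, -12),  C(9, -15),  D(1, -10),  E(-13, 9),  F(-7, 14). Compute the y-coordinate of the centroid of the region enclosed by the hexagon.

3/49

Apply Gauss's area formula. First the cross-terms c_i = x_i·y_{i+1} − x_{i+1}·y_i:
  -15, -27, -75, -121, -119, -35  ⇒  2A = -392, A = -196.
Then Σ (y_i + y_{i+1})·c_i = -72, so ȳ = -72 / (6·(-196)) = 3/49.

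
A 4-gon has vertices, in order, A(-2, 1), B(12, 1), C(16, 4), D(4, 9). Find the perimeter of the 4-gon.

42

|AB| = √((14)² + (0)²) = √196 = 14
|BC| = √((4)² + (3)²) = √25 = 5
|CD| = √((-12)² + (5)²) = √169 = 13
|DA| = √((-6)² + (-8)²) = √100 = 10
Perimeter = 14 + 5 + 13 + 10 = 42.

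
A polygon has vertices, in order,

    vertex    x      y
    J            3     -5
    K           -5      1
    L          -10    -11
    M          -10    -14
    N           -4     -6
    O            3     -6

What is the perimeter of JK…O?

44

|JK| = √((-8)² + (6)²) = √100 = 10
|KL| = √((-5)² + (-12)²) = √169 = 13
|LM| = √((0)² + (-3)²) = √9 = 3
|MN| = √((6)² + (8)²) = √100 = 10
|NO| = √((7)² + (0)²) = √49 = 7
|OJ| = √((0)² + (1)²) = √1 = 1
Perimeter = 10 + 13 + 3 + 10 + 7 + 1 = 44.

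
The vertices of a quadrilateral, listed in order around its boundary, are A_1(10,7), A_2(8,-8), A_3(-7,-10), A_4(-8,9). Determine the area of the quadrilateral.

280.5

A_1→A_2: (10)(-8) − (8)(7) = -136
A_2→A_3: (8)(-10) − (-7)(-8) = -136
A_3→A_4: (-7)(9) − (-8)(-10) = -143
A_4→A_1: (-8)(7) − (10)(9) = -146
Σ = -561
Area = |Σ|/2 = 280.5.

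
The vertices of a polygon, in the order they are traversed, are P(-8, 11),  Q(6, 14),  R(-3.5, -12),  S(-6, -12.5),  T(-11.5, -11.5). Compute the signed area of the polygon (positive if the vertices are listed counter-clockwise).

-261.25

Apply the surveyor's formula: 2A = Σ (x_i·y_{i+1} − x_{i+1}·y_i), indices taken mod 5.
Σ = (-178) + (-23) + (-28.25) + (-74.75) + (-218.5) = -522.5
Signed area = Σ/2 = -261.25 (negative ⇒ clockwise traversal).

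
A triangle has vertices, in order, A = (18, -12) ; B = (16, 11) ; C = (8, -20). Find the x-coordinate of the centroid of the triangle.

Apply Gauss's area formula. First the cross-terms c_i = x_i·y_{i+1} − x_{i+1}·y_i:
  390, -408, 264  ⇒  2A = 246, A = 123.
Then Σ (x_i + x_{i+1})·c_i = 10332, so x̄ = 10332 / (6·123) = 14.

14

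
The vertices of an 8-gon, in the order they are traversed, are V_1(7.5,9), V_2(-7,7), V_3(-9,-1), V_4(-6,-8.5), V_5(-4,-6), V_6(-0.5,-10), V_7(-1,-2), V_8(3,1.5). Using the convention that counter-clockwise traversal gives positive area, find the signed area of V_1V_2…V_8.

Apply the shoelace (surveyor's) formula: 2A = Σ (x_i·y_{i+1} − x_{i+1}·y_i), indices taken mod 8.
V_1→V_2: (7.5)(7) − (-7)(9) = 115.5
V_2→V_3: (-7)(-1) − (-9)(7) = 70
V_3→V_4: (-9)(-8.5) − (-6)(-1) = 70.5
V_4→V_5: (-6)(-6) − (-4)(-8.5) = 2
V_5→V_6: (-4)(-10) − (-0.5)(-6) = 37
V_6→V_7: (-0.5)(-2) − (-1)(-10) = -9
V_7→V_8: (-1)(1.5) − (3)(-2) = 4.5
V_8→V_1: (3)(9) − (7.5)(1.5) = 15.75
Σ = 306.25
Signed area = Σ/2 = 153.125 (positive ⇒ counter-clockwise traversal).

153.125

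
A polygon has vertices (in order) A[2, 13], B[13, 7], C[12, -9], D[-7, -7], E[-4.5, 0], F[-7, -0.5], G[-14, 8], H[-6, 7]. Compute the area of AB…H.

368.625

Apply the shoelace formula: 2A = Σ (x_i·y_{i+1} − x_{i+1}·y_i), indices taken mod 8.
Σ = (-155) + (-201) + (-147) + (-31.5) + (2.25) + (-63) + (-50) + (-92) = -737.25
Area = |Σ|/2 = 368.625.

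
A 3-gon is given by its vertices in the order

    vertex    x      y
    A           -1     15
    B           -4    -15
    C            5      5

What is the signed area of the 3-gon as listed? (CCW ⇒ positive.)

105

Apply the surveyor's formula: 2A = Σ (x_i·y_{i+1} − x_{i+1}·y_i), indices taken mod 3.
Σ = (75) + (55) + (80) = 210
Signed area = Σ/2 = 105 (positive ⇒ counter-clockwise traversal).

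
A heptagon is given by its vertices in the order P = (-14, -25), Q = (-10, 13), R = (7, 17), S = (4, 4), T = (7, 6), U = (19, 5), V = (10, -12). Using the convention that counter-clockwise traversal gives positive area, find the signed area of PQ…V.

-756

Σ = (-432) + (-261) + (-40) + (-4) + (-79) + (-278) + (-418) = -1512
Signed area = Σ/2 = -756 (negative ⇒ clockwise traversal).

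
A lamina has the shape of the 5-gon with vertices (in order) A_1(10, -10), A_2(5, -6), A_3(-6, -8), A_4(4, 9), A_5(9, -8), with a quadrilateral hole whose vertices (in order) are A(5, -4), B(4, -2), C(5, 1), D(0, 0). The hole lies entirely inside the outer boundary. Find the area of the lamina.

Outer boundary:
Σ = (-10) + (-76) + (-22) + (-113) + (-10) = -231
Area = |Σ|/2 = 115.5.
Hole:
Apply the surveyor's formula: 2A = Σ (x_i·y_{i+1} − x_{i+1}·y_i), indices taken mod 4.
Σ = (6) + (14) + (0) + (0) = 20
Area = |Σ|/2 = 10.
Net area = 115.5 − 10 = 105.5.

105.5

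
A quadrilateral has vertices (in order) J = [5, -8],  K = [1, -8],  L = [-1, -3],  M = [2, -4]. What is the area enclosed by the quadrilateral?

14.5

Cross-terms: -32, -11, 10, 4  ⇒  Σ = -29
Area = |Σ|/2 = 14.5.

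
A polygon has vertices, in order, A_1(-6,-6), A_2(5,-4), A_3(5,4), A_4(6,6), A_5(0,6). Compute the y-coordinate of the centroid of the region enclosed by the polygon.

Apply the surveyor's formula. First the cross-terms c_i = x_i·y_{i+1} − x_{i+1}·y_i:
  54, 40, 6, 36, 36  ⇒  2A = 172, A = 86.
Then Σ (y_i + y_{i+1})·c_i = -48, so ȳ = -48 / (6·86) = -4/43.

-4/43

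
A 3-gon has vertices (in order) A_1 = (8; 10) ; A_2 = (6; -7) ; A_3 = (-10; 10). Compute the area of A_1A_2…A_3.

Apply Gauss's area formula: 2A = Σ (x_i·y_{i+1} − x_{i+1}·y_i), indices taken mod 3.
Σ = (-116) + (-10) + (-180) = -306
Area = |Σ|/2 = 153.

153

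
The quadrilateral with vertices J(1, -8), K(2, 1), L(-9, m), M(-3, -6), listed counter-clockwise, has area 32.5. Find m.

The doubled signed area Σ (x_i y_{i+1} − x_{i+1} y_i) is linear in m.
With m=0 it equals 110; the coefficient of m is 5 (from the two edges through L).
So 5·m + 110 = 2·32.5 = 65 ⇒ m = -9.

-9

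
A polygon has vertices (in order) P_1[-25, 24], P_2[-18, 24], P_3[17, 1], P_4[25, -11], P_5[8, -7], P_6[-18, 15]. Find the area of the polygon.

478

Σ = (-168) + (-426) + (-212) + (-87) + (-6) + (-57) = -956
Area = |Σ|/2 = 478.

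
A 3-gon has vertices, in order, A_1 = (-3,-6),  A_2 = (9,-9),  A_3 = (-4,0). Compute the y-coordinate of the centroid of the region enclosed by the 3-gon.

Apply Gauss's area formula. First the cross-terms c_i = x_i·y_{i+1} − x_{i+1}·y_i:
  81, -36, 24  ⇒  2A = 69, A = 34.5.
Then Σ (y_i + y_{i+1})·c_i = -1035, so ȳ = -1035 / (6·34.5) = -5.

-5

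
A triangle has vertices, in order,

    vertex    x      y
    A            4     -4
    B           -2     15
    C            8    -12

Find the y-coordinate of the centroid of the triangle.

-1/3

Apply the shoelace (surveyor's) formula. First the cross-terms c_i = x_i·y_{i+1} − x_{i+1}·y_i:
  52, -96, 16  ⇒  2A = -28, A = -14.
Then Σ (y_i + y_{i+1})·c_i = 28, so ȳ = 28 / (6·(-14)) = -1/3.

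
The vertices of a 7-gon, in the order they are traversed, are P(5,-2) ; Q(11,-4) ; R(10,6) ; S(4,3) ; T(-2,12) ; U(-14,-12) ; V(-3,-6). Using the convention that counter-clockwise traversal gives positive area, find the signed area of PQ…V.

222

Apply Gauss's area formula: 2A = Σ (x_i·y_{i+1} − x_{i+1}·y_i), indices taken mod 7.
Σ = (2) + (106) + (6) + (54) + (192) + (48) + (36) = 444
Signed area = Σ/2 = 222 (positive ⇒ counter-clockwise traversal).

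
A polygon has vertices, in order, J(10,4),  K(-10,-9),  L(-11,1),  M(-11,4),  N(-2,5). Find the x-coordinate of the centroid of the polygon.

Apply Gauss's area formula. First the cross-terms c_i = x_i·y_{i+1} − x_{i+1}·y_i:
  -50, -109, -33, -47, -58  ⇒  2A = -297, A = -148.5.
Then Σ (x_i + x_{i+1})·c_i = 3162, so x̄ = 3162 / (6·(-148.5)) = -1054/297.

-1054/297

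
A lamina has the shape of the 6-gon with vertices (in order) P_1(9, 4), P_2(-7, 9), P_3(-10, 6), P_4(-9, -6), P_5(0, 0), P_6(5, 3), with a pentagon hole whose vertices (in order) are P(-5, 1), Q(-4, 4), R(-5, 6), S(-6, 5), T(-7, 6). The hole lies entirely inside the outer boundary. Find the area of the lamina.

Outer boundary:
Apply Gauss's area formula: 2A = Σ (x_i·y_{i+1} − x_{i+1}·y_i), indices taken mod 6.
Σ = (109) + (48) + (114) + (0) + (0) + (-7) = 264
Area = |Σ|/2 = 132.
Hole:
Apply the shoelace formula: 2A = Σ (x_i·y_{i+1} − x_{i+1}·y_i), indices taken mod 5.
Cross-terms: -16, -4, 11, -1, 23  ⇒  Σ = 13
Area = |Σ|/2 = 6.5.
Net area = 132 − 6.5 = 125.5.

125.5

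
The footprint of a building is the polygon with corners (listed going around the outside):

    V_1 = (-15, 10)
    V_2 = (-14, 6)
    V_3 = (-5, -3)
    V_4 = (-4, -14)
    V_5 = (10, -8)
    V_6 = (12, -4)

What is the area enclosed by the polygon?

Apply Gauss's area formula: 2A = Σ (x_i·y_{i+1} − x_{i+1}·y_i), indices taken mod 6.
V_1→V_2: (-15)(6) − (-14)(10) = 50
V_2→V_3: (-14)(-3) − (-5)(6) = 72
V_3→V_4: (-5)(-14) − (-4)(-3) = 58
V_4→V_5: (-4)(-8) − (10)(-14) = 172
V_5→V_6: (10)(-4) − (12)(-8) = 56
V_6→V_1: (12)(10) − (-15)(-4) = 60
Σ = 468
Area = |Σ|/2 = 234.

234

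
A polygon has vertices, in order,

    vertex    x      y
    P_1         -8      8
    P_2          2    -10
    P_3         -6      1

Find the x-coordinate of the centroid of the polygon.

-4

Apply Gauss's area formula. First the cross-terms c_i = x_i·y_{i+1} − x_{i+1}·y_i:
  64, -58, -40  ⇒  2A = -34, A = -17.
Then Σ (x_i + x_{i+1})·c_i = 408, so x̄ = 408 / (6·(-17)) = -4.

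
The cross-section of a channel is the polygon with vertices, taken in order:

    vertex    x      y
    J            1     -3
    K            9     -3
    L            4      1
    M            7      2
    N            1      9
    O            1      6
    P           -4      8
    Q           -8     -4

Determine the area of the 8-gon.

122

Apply the shoelace formula: 2A = Σ (x_i·y_{i+1} − x_{i+1}·y_i), indices taken mod 8.
Σ = (24) + (21) + (1) + (61) + (-3) + (32) + (80) + (28) = 244
Area = |Σ|/2 = 122.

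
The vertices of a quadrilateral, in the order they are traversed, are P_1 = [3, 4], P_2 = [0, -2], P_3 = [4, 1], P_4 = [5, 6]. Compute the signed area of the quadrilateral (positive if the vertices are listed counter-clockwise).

11.5

Σ = (-6) + (8) + (19) + (2) = 23
Signed area = Σ/2 = 11.5 (positive ⇒ counter-clockwise traversal).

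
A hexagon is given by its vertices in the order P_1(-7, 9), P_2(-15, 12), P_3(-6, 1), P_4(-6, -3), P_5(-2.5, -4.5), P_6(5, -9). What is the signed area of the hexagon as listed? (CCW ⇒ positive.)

89.25

Apply the shoelace (surveyor's) formula: 2A = Σ (x_i·y_{i+1} − x_{i+1}·y_i), indices taken mod 6.
Σ = (51) + (57) + (24) + (19.5) + (45) + (-18) = 178.5
Signed area = Σ/2 = 89.25 (positive ⇒ counter-clockwise traversal).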